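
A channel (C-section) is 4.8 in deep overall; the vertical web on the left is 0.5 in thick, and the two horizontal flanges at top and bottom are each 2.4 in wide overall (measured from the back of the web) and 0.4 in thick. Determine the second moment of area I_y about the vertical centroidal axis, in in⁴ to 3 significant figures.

I_y ≈ 1.85 in⁴

Decompose the section into non-overlapping parts with the origin at the bottom-left of its bounding rectangle.
Web: 0.5 × 4.8, A = 2.4 in², x = 0.25 in, Ī = 0.05 in⁴.
Top flange (beyond web): 1.9 × 0.4, A = 0.76 in², x = 1.45 in, Ī = 0.22863 in⁴.
Bottom flange (beyond web): 1.9 × 0.4, A = 0.76 in², x = 1.45 in, Ī = 0.22863 in⁴.
Centroid: x̄ = ΣA·x / ΣA = 0.71531 in.
Transfer each piece to the vertical centroidal axis using Ī + A·d² with d = x − 0.71531:
  web: d = -0.46531 in → contributes +0.56962 in⁴
  top flange (beyond web): d = 0.73469 in → contributes +0.63886 in⁴
  bottom flange (beyond web): d = 0.73469 in → contributes +0.63886 in⁴
Total I = 1.8473 in⁴.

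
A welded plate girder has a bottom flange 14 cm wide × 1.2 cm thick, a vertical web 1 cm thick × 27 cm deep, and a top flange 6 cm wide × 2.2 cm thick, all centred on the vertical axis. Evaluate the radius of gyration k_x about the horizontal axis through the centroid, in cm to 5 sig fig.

k_x ≈ 11.673 cm

Decompose the section into non-overlapping parts with the origin at the bottom-left of its bounding rectangle.
Bottom plate: 14 × 1.2, A = 16.8 cm², y = 0.6 cm, Ī = 2.016 cm⁴.
Web plate: 1 × 27, A = 27 cm², y = 14.7 cm, Ī = 1640.25 cm⁴.
Top plate: 6 × 2.2, A = 13.2 cm², y = 29.3 cm, Ī = 5.324 cm⁴.
Centroid: ȳ = ΣA·y / ΣA = 13.92526 cm.
Transfer each piece to the horizontal axis through the centroid using Ī + A·d² with d = y − 13.92526:
  bottom plate: d = -13.32526 cm → contributes +2985.068 cm⁴
  web plate: d = 0.7747368 cm → contributes +1656.456 cm⁴
  top plate: d = 15.37474 cm → contributes +3125.573 cm⁴
Total I = 7767.098 cm⁴.
Radius of gyration: k = √(I/A) = √(7767.098 / 57) = 11.67325 cm.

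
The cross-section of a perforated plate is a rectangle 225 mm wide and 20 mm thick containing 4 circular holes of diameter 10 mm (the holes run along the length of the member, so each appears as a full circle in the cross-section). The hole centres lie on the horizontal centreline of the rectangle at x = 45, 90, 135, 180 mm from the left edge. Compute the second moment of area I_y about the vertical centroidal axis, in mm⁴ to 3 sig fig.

Split into non-overlapping primitives; take the origin at the lower-left of the bounding box.
Plate: 225 × 20, A = 4 500 mm², x = 112.5 mm, Ī = 18 984 375 mm⁴.
Hole 1 (subtracted): ⌀10, A = 78.54 mm², x = 45 mm, Ī = 490.87 mm⁴.
Hole 2 (subtracted): ⌀10, A = 78.54 mm², x = 90 mm, Ī = 490.87 mm⁴.
Hole 3 (subtracted): ⌀10, A = 78.54 mm², x = 135 mm, Ī = 490.87 mm⁴.
Hole 4 (subtracted): ⌀10, A = 78.54 mm², x = 180 mm, Ī = 490.87 mm⁴.
By symmetry the centroid is at mid-width, x̄ = 112.5 mm.
Transfer each piece to the vertical centroidal axis using Ī + A·d² with d = x − 112.5:
  plate: d = 0 mm → contributes +18 984 375 mm⁴
  hole 1: d = -67.5 mm → contributes −358 338 mm⁴
  hole 2: d = -22.5 mm → contributes −40 252 mm⁴
  hole 3: d = 22.5 mm → contributes −40 252 mm⁴
  hole 4: d = 67.5 mm → contributes −358 338 mm⁴
Total I = 18 187 196 mm⁴.

I_y ≈ 1.82 × 10⁷ mm⁴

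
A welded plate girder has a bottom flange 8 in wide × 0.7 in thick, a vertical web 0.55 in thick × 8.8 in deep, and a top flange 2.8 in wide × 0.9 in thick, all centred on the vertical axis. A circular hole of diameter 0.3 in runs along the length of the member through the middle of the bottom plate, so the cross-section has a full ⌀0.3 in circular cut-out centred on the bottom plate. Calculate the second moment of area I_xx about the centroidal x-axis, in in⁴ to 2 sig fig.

I_xx ≈ 200 in⁴

Break the section into simple shapes (no overlaps), measuring from the bottom-left corner of the bounding box.
Bottom plate: 8 × 0.7, A = 5.6 in², y = 0.35 in, Ī = 0.2287 in⁴.
Web plate: 0.55 × 8.8, A = 4.84 in², y = 5.1 in, Ī = 31.23 in⁴.
Top plate: 2.8 × 0.9, A = 2.52 in², y = 9.95 in, Ī = 0.1701 in⁴.
Hole (subtracted): ⌀0.3, A = 0.07069 in², y = 0.35 in, Ī = 0.0003976 in⁴.
Centroid: ȳ = ΣA·y / ΣA = 4.011 in.
Transfer each piece to the centroidal x-axis using Ī + A·d² with d = y − 4.011:
  bottom plate: d = -3.661 in → contributes +75.27 in⁴
  web plate: d = 1.089 in → contributes +36.98 in⁴
  top plate: d = 5.939 in → contributes +89.07 in⁴
  hole: d = -3.661 in → contributes −0.9476 in⁴
Total I = 200.4 in⁴.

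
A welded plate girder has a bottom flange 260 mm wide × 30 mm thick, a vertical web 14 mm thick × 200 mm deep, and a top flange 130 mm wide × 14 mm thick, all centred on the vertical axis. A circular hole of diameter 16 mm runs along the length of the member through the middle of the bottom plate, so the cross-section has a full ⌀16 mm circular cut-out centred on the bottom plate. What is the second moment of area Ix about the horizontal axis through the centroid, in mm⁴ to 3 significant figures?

Break the section into simple shapes (no overlaps), measuring from the bottom-left corner of the bounding box.
Bottom plate: 260 × 30, A = 7 800 mm², y = 15 mm, Ī = 585 000 mm⁴.
Web plate: 14 × 200, A = 2 800 mm², y = 130 mm, Ī = 9 333 333 mm⁴.
Top plate: 130 × 14, A = 1 820 mm², y = 237 mm, Ī = 29 727 mm⁴.
Hole (subtracted): ⌀16, A = 201.06 mm², y = 15 mm, Ī = 3 217 mm⁴.
Centroid: ȳ = ΣA·y / ΣA = 74.419 mm.
Transfer each piece to the horizontal axis through the centroid using Ī + A·d² with d = y − 74.419:
  bottom plate: d = -59.419 mm → contributes +28 124 038 mm⁴
  web plate: d = 55.581 mm → contributes +17 983 152 mm⁴
  top plate: d = 162.58 mm → contributes +48 136 884 mm⁴
  hole: d = -59.419 mm → contributes −713 095 mm⁴
Total I = 93 530 979 mm⁴.

Ix ≈ 9.35 × 10⁷ mm⁴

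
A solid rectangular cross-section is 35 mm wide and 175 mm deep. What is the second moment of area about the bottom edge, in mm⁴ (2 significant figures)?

I_base ≈ 6.3 × 10⁷ mm⁴

The section: 35 × 175, A = 6 125 mm², y = 87.5 mm, Ī = 15 631 510 mm⁴.
Transfer it to the bottom edge using Ī + A·d² with d = y − 0:
  the section: d = 87.5 mm → contributes +62 526 042 mm⁴
Total I = 62 526 042 mm⁴.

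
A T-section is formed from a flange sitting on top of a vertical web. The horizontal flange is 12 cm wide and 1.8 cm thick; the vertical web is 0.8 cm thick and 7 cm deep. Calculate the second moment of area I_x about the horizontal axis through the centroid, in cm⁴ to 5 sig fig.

Treat the section as a set of non-overlapping primitives; coordinates are from the bounding-box lower-left.
Flange: 12 × 1.8, A = 21.6 cm², y = 7.9 cm, Ī = 5.832 cm⁴.
Web: 0.8 × 7, A = 5.6 cm², y = 3.5 cm, Ī = 22.86667 cm⁴.
Centroid: ȳ = ΣA·y / ΣA = 6.994118 cm.
Transfer each piece to the horizontal axis through the centroid using Ī + A·d² with d = y − 6.994118:
  flange: d = 0.9058824 cm → contributes +23.55745 cm⁴
  web: d = -3.494118 cm → contributes +91.23627 cm⁴
Total I = 114.7937 cm⁴.

I_x ≈ 114.79 cm⁴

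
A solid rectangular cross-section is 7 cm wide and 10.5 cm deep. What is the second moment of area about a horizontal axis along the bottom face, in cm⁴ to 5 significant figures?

The section: 7 × 10.5, A = 73.5 cm², y = 5.25 cm, Ī = 675.2813 cm⁴.
Transfer it to a horizontal axis along the bottom face using Ī + A·d² with d = y − 0:
  the section: d = 5.25 cm → contributes +2701.125 cm⁴
Total I = 2701.125 cm⁴.

I_base ≈ 2701.1 cm⁴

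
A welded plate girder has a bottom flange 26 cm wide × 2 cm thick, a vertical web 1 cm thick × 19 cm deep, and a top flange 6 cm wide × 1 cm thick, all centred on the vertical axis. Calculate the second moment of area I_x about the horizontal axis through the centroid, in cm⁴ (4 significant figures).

Decompose the section into non-overlapping parts with the origin at the bottom-left of its bounding rectangle.
Bottom plate: 26 × 2, A = 52 cm², y = 1 cm, Ī = 17.3333 cm⁴.
Web plate: 1 × 19, A = 19 cm², y = 11.5 cm, Ī = 571.583 cm⁴.
Top plate: 6 × 1, A = 6 cm², y = 21.5 cm, Ī = 0.5 cm⁴.
Centroid: ȳ = ΣA·y / ΣA = 5.18831 cm.
Transfer each piece to the horizontal axis through the centroid using Ī + A·d² with d = y − 5.18831:
  bottom plate: d = -4.18831 cm → contributes +929.515 cm⁴
  web plate: d = 6.31169 cm → contributes +1328.49 cm⁴
  top plate: d = 16.3117 cm → contributes +1596.93 cm⁴
Total I = 3854.94 cm⁴.

I_x ≈ 3855 cm⁴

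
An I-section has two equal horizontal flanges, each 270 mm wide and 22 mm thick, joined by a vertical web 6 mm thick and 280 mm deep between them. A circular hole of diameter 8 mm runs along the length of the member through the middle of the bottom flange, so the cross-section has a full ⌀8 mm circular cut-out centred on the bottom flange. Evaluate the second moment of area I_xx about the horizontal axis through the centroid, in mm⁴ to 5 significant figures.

Treat the section as a set of non-overlapping primitives; coordinates are from the bounding-box lower-left.
Bottom flange: 270 × 22, A = 5 940 mm², y = 11 mm, Ī = 239 580 mm⁴.
Web: 6 × 280, A = 1 680 mm², y = 162 mm, Ī = 10 976 000 mm⁴.
Top flange: 270 × 22, A = 5 940 mm², y = 313 mm, Ī = 239 580 mm⁴.
Hole (subtracted): ⌀8, A = 50.26548 mm², y = 11 mm, Ī = 201.0619 mm⁴.
Centroid: ȳ = ΣA·y / ΣA = 162.5618 mm.
Transfer each piece to the horizontal axis through the centroid using Ī + A·d² with d = y − 162.5618:
  bottom flange: d = -151.5618 mm → contributes +136 687 239 mm⁴
  web: d = -0.5618236 mm → contributes +10 976 530 mm⁴
  top flange: d = 150.4382 mm → contributes +134 671 551 mm⁴
  hole: d = -151.5618 mm → contributes −1 154 849 mm⁴
Total I = 281 180 471 mm⁴.

I_xx ≈ 2.8118 × 10⁸ mm⁴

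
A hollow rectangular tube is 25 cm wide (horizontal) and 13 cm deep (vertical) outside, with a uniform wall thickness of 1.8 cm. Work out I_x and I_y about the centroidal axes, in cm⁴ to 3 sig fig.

Decompose the section into non-overlapping parts with the origin at the bottom-left of its bounding rectangle.
Outer rectangle: 25 × 13, A = 325 cm², y = 6.5 cm, Ī = 4577.1 cm⁴.
Inner void (subtracted): 21.4 × 9.4, A = 201.16 cm², y = 6.5 cm, Ī = 1481.2 cm⁴.
By symmetry the centroid is at mid-height, ȳ = 6.5 cm.
All pieces are centred on the centroidal x-axis, so I = ΣĪ (holes subtracted) = 3095.9 cm⁴.
Repeating about the centroidal y-axis gives I_y = 9250.1 cm⁴.

I_x ≈ 3100 cm⁴, I_y ≈ 9250 cm⁴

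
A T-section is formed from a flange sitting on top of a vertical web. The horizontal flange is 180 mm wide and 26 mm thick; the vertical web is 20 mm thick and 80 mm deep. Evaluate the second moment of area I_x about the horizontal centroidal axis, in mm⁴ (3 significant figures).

Split into non-overlapping primitives; take the origin at the lower-left of the bounding box.
Flange: 180 × 26, A = 4 680 mm², y = 93 mm, Ī = 263 640 mm⁴.
Web: 20 × 80, A = 1 600 mm², y = 40 mm, Ī = 853 333 mm⁴.
Centroid: ȳ = ΣA·y / ΣA = 79.497 mm.
Transfer each piece to the horizontal centroidal axis using Ī + A·d² with d = y − 79.497:
  flange: d = 13.503 mm → contributes +1 116 972 mm⁴
  web: d = -39.497 mm → contributes +3 349 331 mm⁴
Total I = 4 466 303 mm⁴.

I_x ≈ 4.47 × 10⁶ mm⁴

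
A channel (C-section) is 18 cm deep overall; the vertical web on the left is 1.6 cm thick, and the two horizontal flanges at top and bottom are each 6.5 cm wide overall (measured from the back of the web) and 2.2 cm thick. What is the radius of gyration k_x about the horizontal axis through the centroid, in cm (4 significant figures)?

Decompose the section into non-overlapping parts with the origin at the bottom-left of its bounding rectangle.
Web: 1.6 × 18, A = 28.8 cm², y = 9 cm, Ī = 777.6 cm⁴.
Top flange (beyond web): 4.9 × 2.2, A = 10.78 cm², y = 16.9 cm, Ī = 4.34793 cm⁴.
Bottom flange (beyond web): 4.9 × 2.2, A = 10.78 cm², y = 1.1 cm, Ī = 4.34793 cm⁴.
By symmetry the centroid is at mid-height, ȳ = 9 cm.
Transfer each piece to the horizontal axis through the centroid using Ī + A·d² with d = y − 9:
  web: d = 0 cm → contributes +777.6 cm⁴
  top flange (beyond web): d = 7.9 cm → contributes +677.128 cm⁴
  bottom flange (beyond web): d = -7.9 cm → contributes +677.128 cm⁴
Total I = 2131.86 cm⁴.
Radius of gyration: k = √(I/A) = √(2131.86 / 50.36) = 6.50633 cm.

k_x ≈ 6.506 cm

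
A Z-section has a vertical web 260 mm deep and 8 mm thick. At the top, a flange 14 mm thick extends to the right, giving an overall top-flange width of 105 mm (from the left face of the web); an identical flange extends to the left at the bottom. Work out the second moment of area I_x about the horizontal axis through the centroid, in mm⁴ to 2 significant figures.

Split into non-overlapping primitives; take the origin at the lower-left of the bounding box.
Web: 8 × 260, A = 2 080 mm², y = 130 mm, Ī = 11 717 333 mm⁴.
Top flange (beyond web): 97 × 14, A = 1 358 mm², y = 253 mm, Ī = 22 181 mm⁴.
Bottom flange (beyond web): 97 × 14, A = 1 358 mm², y = 7 mm, Ī = 22 181 mm⁴.
Centroid: ȳ = ΣA·y / ΣA = 130 mm.
Transfer each piece to the horizontal axis through the centroid using Ī + A·d² with d = y − 130:
  web: d = 0 mm → contributes +11 717 333 mm⁴
  top flange (beyond web): d = 123 mm → contributes +20 567 363 mm⁴
  bottom flange (beyond web): d = -123 mm → contributes +20 567 363 mm⁴
Total I = 52 852 059 mm⁴.

I_x ≈ 5.3 × 10⁷ mm⁴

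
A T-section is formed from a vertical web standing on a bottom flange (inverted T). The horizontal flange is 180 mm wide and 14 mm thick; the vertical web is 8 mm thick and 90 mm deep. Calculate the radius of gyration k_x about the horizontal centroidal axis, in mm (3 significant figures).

k_x ≈ 25.1 mm

Split into non-overlapping primitives; take the origin at the lower-left of the bounding box.
Flange: 180 × 14, A = 2 520 mm², y = 7 mm, Ī = 41 160 mm⁴.
Web: 8 × 90, A = 720 mm², y = 59 mm, Ī = 486 000 mm⁴.
Centroid: ȳ = ΣA·y / ΣA = 18.556 mm.
Transfer each piece to the horizontal centroidal axis using Ī + A·d² with d = y − 18.556:
  flange: d = -11.556 mm → contributes +377 658 mm⁴
  web: d = 40.444 mm → contributes +1 663 742 mm⁴
Total I = 2 041 400 mm⁴.
Radius of gyration: k = √(I/A) = √(2 041 400 / 3 240) = 25.101 mm.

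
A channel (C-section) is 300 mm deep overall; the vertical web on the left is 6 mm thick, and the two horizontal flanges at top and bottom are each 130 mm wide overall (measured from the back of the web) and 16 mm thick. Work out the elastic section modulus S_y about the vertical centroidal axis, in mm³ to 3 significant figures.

Break the section into simple shapes (no overlaps), measuring from the bottom-left corner of the bounding box.
Web: 6 × 300, A = 1 800 mm², x = 3 mm, Ī = 5 400 mm⁴.
Top flange (beyond web): 124 × 16, A = 1 984 mm², x = 68 mm, Ī = 2 542 165 mm⁴.
Bottom flange (beyond web): 124 × 16, A = 1 984 mm², x = 68 mm, Ī = 2 542 165 mm⁴.
Centroid: x̄ = ΣA·x / ΣA = 47.716 mm.
Transfer each piece to the vertical centroidal axis using Ī + A·d² with d = x − 47.716:
  web: d = -44.716 mm → contributes +3 604 484 mm⁴
  top flange (beyond web): d = 20.284 mm → contributes +3 358 490 mm⁴
  bottom flange (beyond web): d = 20.284 mm → contributes +3 358 490 mm⁴
Total I = 10 321 464 mm⁴.
Extreme fibre distance c = 82.284 mm; S = I/c = 125 437 mm³.

S_y ≈ 1.25 × 10⁵ mm³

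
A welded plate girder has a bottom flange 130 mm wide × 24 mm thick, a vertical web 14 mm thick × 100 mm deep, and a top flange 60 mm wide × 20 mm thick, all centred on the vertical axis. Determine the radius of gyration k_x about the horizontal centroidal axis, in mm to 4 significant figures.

Treat the section as a set of non-overlapping primitives; coordinates are from the bounding-box lower-left.
Bottom plate: 130 × 24, A = 3 120 mm², y = 12 mm, Ī = 149 760 mm⁴.
Web plate: 14 × 100, A = 1 400 mm², y = 74 mm, Ī = 1 166 667 mm⁴.
Top plate: 60 × 20, A = 1 200 mm², y = 134 mm, Ī = 40 000 mm⁴.
Centroid: ȳ = ΣA·y / ΣA = 52.7692 mm.
Transfer each piece to the horizontal centroidal axis using Ī + A·d² with d = y − 52.7692:
  bottom plate: d = -40.7692 mm → contributes +5 335 606 mm⁴
  web plate: d = 21.2308 mm → contributes +1 797 710 mm⁴
  top plate: d = 81.2308 mm → contributes +7 958 125 mm⁴
Total I = 15 091 442 mm⁴.
Radius of gyration: k = √(I/A) = √(15 091 442 / 5 720) = 51.365 mm.

k_x ≈ 51.37 mm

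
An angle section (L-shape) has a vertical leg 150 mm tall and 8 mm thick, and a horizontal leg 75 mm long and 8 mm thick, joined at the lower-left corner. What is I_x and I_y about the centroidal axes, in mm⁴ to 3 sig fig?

Decompose the section into non-overlapping parts with the origin at the bottom-left of its bounding rectangle.
Vertical leg: 8 × 150, A = 1 200 mm², y = 75 mm, Ī = 2 250 000 mm⁴.
Horizontal leg (remainder): 67 × 8, A = 536 mm², y = 4 mm, Ī = 2858.7 mm⁴.
Centroid: ȳ = ΣA·y / ΣA = 53.078 mm.
Transfer each piece to the centroidal x-axis using Ī + A·d² with d = y − 53.078:
  vertical leg: d = 21.922 mm → contributes +2 826 671 mm⁴
  horizontal leg (remainder): d = -49.078 mm → contributes +1 293 913 mm⁴
Total I = 4 120 584 mm⁴.
For the y-axis: x̄ = 15.578 mm.
Repeating about the centroidal y-axis gives I_y = 727 934 mm⁴.

I_x ≈ 4.12 × 10⁶ mm⁴, I_y ≈ 7.28 × 10⁵ mm⁴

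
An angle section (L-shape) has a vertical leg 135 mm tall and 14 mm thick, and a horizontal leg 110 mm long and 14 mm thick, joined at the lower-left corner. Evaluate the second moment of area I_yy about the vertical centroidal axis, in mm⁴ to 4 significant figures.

Decompose the section into non-overlapping parts with the origin at the bottom-left of its bounding rectangle.
Vertical leg: 14 × 135, A = 1 890 mm², x = 7 mm, Ī = 30 870 mm⁴.
Horizontal leg (remainder): 96 × 14, A = 1 344 mm², x = 62 mm, Ī = 1 032 192 mm⁴.
Centroid: x̄ = ΣA·x / ΣA = 29.8571 mm.
Transfer each piece to the vertical centroidal axis using Ī + A·d² with d = x − 29.8571:
  vertical leg: d = -22.8571 mm → contributes +1 018 299 mm⁴
  horizontal leg (remainder): d = 32.1429 mm → contributes +2 420 763 mm⁴
Total I = 3 439 062 mm⁴.

I_yy ≈ 3.439 × 10⁶ mm⁴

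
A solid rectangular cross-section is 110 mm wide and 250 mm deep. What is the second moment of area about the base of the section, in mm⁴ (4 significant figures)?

I_base ≈ 5.729 × 10⁸ mm⁴

The section: 110 × 250, A = 27 500 mm², y = 125 mm, Ī = 143 229 167 mm⁴.
Transfer it to a horizontal axis along the bottom face using Ī + A·d² with d = y − 0:
  the section: d = 125 mm → contributes +572 916 667 mm⁴
Total I = 572 916 667 mm⁴.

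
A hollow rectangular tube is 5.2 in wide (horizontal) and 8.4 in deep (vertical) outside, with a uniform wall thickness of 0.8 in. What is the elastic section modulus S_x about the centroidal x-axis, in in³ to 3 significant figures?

Split into non-overlapping primitives; take the origin at the lower-left of the bounding box.
Outer rectangle: 5.2 × 8.4, A = 43.68 in², y = 4.2 in, Ī = 256.84 in⁴.
Inner void (subtracted): 3.6 × 6.8, A = 24.48 in², y = 4.2 in, Ī = 94.33 in⁴.
By symmetry the centroid is at mid-height, ȳ = 4.2 in.
All pieces are centred on the centroidal x-axis, so I = ΣĪ (holes subtracted) = 162.51 in⁴.
Extreme fibre distance c = 4.2 in; S = I/c = 38.693 in³.

S_x ≈ 38.7 in³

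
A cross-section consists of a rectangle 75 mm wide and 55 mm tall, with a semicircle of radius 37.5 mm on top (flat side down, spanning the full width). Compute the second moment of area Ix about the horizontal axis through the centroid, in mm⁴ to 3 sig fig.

Ix ≈ 3.97 × 10⁶ mm⁴

Split into non-overlapping primitives; take the origin at the lower-left of the bounding box.
Rectangular body: 75 × 55, A = 4 125 mm², y = 27.5 mm, Ī = 1 039 844 mm⁴.
Semicircular cap: semicircle r = 37.5, A = 2208.9 mm², y = 70.915 mm, Ī = 217 049 mm⁴.
Centroid: ȳ = ΣA·y / ΣA = 42.641 mm.
Transfer each piece to the horizontal axis through the centroid using Ī + A·d² with d = y − 42.641:
  rectangular body: d = -15.141 mm → contributes +1 985 496 mm⁴
  semicircular cap: d = 28.275 mm → contributes +1 982 977 mm⁴
Total I = 3 968 473 mm⁴.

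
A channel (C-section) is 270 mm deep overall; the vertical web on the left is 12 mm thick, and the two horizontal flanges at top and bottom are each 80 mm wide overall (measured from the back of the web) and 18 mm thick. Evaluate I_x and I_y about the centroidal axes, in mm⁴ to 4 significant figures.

Break the section into simple shapes (no overlaps), measuring from the bottom-left corner of the bounding box.
Web: 12 × 270, A = 3 240 mm², y = 135 mm, Ī = 19 683 000 mm⁴.
Top flange (beyond web): 68 × 18, A = 1 224 mm², y = 261 mm, Ī = 33 048 mm⁴.
Bottom flange (beyond web): 68 × 18, A = 1 224 mm², y = 9 mm, Ī = 33 048 mm⁴.
By symmetry the centroid is at mid-height, ȳ = 135 mm.
Transfer each piece to the centroidal x-axis using Ī + A·d² with d = y − 135:
  web: d = 0 mm → contributes +19 683 000 mm⁴
  top flange (beyond web): d = 126 mm → contributes +19 465 272 mm⁴
  bottom flange (beyond web): d = -126 mm → contributes +19 465 272 mm⁴
Total I = 58 613 544 mm⁴.
For the y-axis: x̄ = 23.2152 mm.
Repeating about the centroidal y-axis gives I_y = 3 213 265 mm⁴.

I_x ≈ 5.861 × 10⁷ mm⁴, I_y ≈ 3.213 × 10⁶ mm⁴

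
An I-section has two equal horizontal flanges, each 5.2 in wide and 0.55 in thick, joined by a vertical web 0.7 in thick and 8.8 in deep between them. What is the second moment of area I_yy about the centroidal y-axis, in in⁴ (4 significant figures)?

I_yy ≈ 13.14 in⁴

Decompose the section into non-overlapping parts with the origin at the bottom-left of its bounding rectangle.
Bottom flange: 5.2 × 0.55, A = 2.86 in², x = 2.6 in, Ī = 6.44453 in⁴.
Web: 0.7 × 8.8, A = 6.16 in², x = 2.6 in, Ī = 0.251533 in⁴.
Top flange: 5.2 × 0.55, A = 2.86 in², x = 2.6 in, Ī = 6.44453 in⁴.
By symmetry the centroid is at mid-width, x̄ = 2.6 in.
All pieces are centred on the centroidal y-axis, so I = ΣĪ = 13.1406 in⁴.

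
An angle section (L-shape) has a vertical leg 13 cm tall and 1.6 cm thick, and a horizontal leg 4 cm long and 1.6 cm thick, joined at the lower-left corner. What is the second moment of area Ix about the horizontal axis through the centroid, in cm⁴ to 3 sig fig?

Ix ≈ 399 cm⁴

Break the section into simple shapes (no overlaps), measuring from the bottom-left corner of the bounding box.
Vertical leg: 1.6 × 13, A = 20.8 cm², y = 6.5 cm, Ī = 292.93 cm⁴.
Horizontal leg (remainder): 2.4 × 1.6, A = 3.84 cm², y = 0.8 cm, Ī = 0.8192 cm⁴.
Centroid: ȳ = ΣA·y / ΣA = 5.6117 cm.
Transfer each piece to the horizontal axis through the centroid using Ī + A·d² with d = y − 5.6117:
  vertical leg: d = 0.88831 cm → contributes +309.35 cm⁴
  horizontal leg (remainder): d = -4.8117 cm → contributes +89.724 cm⁴
Total I = 399.07 cm⁴.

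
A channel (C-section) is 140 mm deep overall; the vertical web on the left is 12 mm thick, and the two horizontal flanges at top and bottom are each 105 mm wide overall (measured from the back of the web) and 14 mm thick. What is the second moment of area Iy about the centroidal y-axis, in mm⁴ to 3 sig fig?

Iy ≈ 4.71 × 10⁶ mm⁴

Decompose the section into non-overlapping parts with the origin at the bottom-left of its bounding rectangle.
Web: 12 × 140, A = 1 680 mm², x = 6 mm, Ī = 20 160 mm⁴.
Top flange (beyond web): 93 × 14, A = 1 302 mm², x = 58.5 mm, Ī = 938 417 mm⁴.
Bottom flange (beyond web): 93 × 14, A = 1 302 mm², x = 58.5 mm, Ī = 938 417 mm⁴.
Centroid: x̄ = ΣA·x / ΣA = 37.912 mm.
Transfer each piece to the centroidal y-axis using Ī + A·d² with d = x − 37.912:
  web: d = -31.912 mm → contributes +1 731 006 mm⁴
  top flange (beyond web): d = 20.588 mm → contributes +1 490 302 mm⁴
  bottom flange (beyond web): d = 20.588 mm → contributes +1 490 302 mm⁴
Total I = 4 711 611 mm⁴.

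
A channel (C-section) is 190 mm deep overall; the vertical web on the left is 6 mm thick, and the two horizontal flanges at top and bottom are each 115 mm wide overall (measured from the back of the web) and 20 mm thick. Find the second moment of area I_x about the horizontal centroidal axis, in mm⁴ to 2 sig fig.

Decompose the section into non-overlapping parts with the origin at the bottom-left of its bounding rectangle.
Web: 6 × 190, A = 1 140 mm², y = 95 mm, Ī = 3 429 500 mm⁴.
Top flange (beyond web): 109 × 20, A = 2 180 mm², y = 180 mm, Ī = 72 667 mm⁴.
Bottom flange (beyond web): 109 × 20, A = 2 180 mm², y = 10 mm, Ī = 72 667 mm⁴.
By symmetry the centroid is at mid-height, ȳ = 95 mm.
Transfer each piece to the horizontal centroidal axis using Ī + A·d² with d = y − 95:
  web: d = 0 mm → contributes +3 429 500 mm⁴
  top flange (beyond web): d = 85 mm → contributes +15 823 167 mm⁴
  bottom flange (beyond web): d = -85 mm → contributes +15 823 167 mm⁴
Total I = 35 075 833 mm⁴.

I_x ≈ 3.5 × 10⁷ mm⁴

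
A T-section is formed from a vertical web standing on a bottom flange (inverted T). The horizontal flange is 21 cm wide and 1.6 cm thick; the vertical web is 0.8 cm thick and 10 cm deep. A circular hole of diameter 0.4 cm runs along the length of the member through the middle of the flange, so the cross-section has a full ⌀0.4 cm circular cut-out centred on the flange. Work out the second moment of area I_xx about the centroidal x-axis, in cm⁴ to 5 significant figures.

I_xx ≈ 291.04 cm⁴

Split into non-overlapping primitives; take the origin at the lower-left of the bounding box.
Flange: 21 × 1.6, A = 33.6 cm², y = 0.8 cm, Ī = 7.168 cm⁴.
Web: 0.8 × 10, A = 8 cm², y = 6.6 cm, Ī = 66.66667 cm⁴.
Hole (subtracted): ⌀0.4, A = 0.1256637 cm², y = 0.8 cm, Ī = 0.001256637 cm⁴.
Centroid: ȳ = ΣA·y / ΣA = 1.918764 cm.
Transfer each piece to the centroidal x-axis using Ī + A·d² with d = y − 1.918764:
  flange: d = -1.118764 cm → contributes +49.22288 cm⁴
  web: d = 4.681236 cm → contributes +241.9784 cm⁴
  hole: d = -1.118764 cm → contributes −0.1585415 cm⁴
Total I = 291.0428 cm⁴.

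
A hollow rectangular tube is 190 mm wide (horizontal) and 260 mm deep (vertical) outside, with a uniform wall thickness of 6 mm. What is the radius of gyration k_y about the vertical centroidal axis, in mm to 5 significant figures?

Treat the section as a set of non-overlapping primitives; coordinates are from the bounding-box lower-left.
Outer rectangle: 190 × 260, A = 49 400 mm², x = 95 mm, Ī = 148 611 667 mm⁴.
Inner void (subtracted): 178 × 248, A = 44 144 mm², x = 95 mm, Ī = 116 554 875 mm⁴.
By symmetry the centroid is at mid-width, x̄ = 95 mm.
All pieces are centred on the vertical centroidal axis, so I = ΣĪ (holes subtracted) = 32 056 792 mm⁴.
Radius of gyration: k = √(I/A) = √(32 056 792 / 5 256) = 78.09664 mm.

k_y ≈ 78.097 mm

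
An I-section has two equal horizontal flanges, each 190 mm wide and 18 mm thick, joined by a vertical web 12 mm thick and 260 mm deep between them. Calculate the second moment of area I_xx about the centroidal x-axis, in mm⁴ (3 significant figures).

Break the section into simple shapes (no overlaps), measuring from the bottom-left corner of the bounding box.
Bottom flange: 190 × 18, A = 3 420 mm², y = 9 mm, Ī = 92 340 mm⁴.
Web: 12 × 260, A = 3 120 mm², y = 148 mm, Ī = 17 576 000 mm⁴.
Top flange: 190 × 18, A = 3 420 mm², y = 287 mm, Ī = 92 340 mm⁴.
By symmetry the centroid is at mid-height, ȳ = 148 mm.
Transfer each piece to the centroidal x-axis using Ī + A·d² with d = y − 148:
  bottom flange: d = -139 mm → contributes +66 170 160 mm⁴
  web: d = 0 mm → contributes +17 576 000 mm⁴
  top flange: d = 139 mm → contributes +66 170 160 mm⁴
Total I = 149 916 320 mm⁴.

I_xx ≈ 1.50 × 10⁸ mm⁴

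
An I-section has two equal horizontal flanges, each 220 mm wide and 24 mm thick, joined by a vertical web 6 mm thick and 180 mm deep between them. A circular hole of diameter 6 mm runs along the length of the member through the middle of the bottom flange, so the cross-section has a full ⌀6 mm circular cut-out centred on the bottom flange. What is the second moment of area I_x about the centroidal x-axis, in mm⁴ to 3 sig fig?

I_x ≈ 1.13 × 10⁸ mm⁴

Treat the section as a set of non-overlapping primitives; coordinates are from the bounding-box lower-left.
Bottom flange: 220 × 24, A = 5 280 mm², y = 12 mm, Ī = 253 440 mm⁴.
Web: 6 × 180, A = 1 080 mm², y = 114 mm, Ī = 2 916 000 mm⁴.
Top flange: 220 × 24, A = 5 280 mm², y = 216 mm, Ī = 253 440 mm⁴.
Hole (subtracted): ⌀6, A = 28.274 mm², y = 12 mm, Ī = 63.617 mm⁴.
Centroid: ȳ = ΣA·y / ΣA = 114.25 mm.
Transfer each piece to the centroidal x-axis using Ī + A·d² with d = y − 114.25:
  bottom flange: d = -102.25 mm → contributes +55 454 408 mm⁴
  web: d = -0.24837 mm → contributes +2 916 067 mm⁴
  top flange: d = 101.75 mm → contributes +54 919 363 mm⁴
  hole: d = -102.25 mm → contributes −295 664 mm⁴
Total I = 112 994 174 mm⁴.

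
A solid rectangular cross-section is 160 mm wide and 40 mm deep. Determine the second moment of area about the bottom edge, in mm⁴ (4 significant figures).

I_base ≈ 3.413 × 10⁶ mm⁴

The section: 160 × 40, A = 6 400 mm², y = 20 mm, Ī = 853 333 mm⁴.
Transfer it to the base of the section using Ī + A·d² with d = y − 0:
  the section: d = 20 mm → contributes +3 413 333 mm⁴
Total I = 3 413 333 mm⁴.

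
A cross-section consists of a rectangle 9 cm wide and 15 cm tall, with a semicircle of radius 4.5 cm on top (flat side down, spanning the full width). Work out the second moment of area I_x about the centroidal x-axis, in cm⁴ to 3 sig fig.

Treat the section as a set of non-overlapping primitives; coordinates are from the bounding-box lower-left.
Rectangular body: 9 × 15, A = 135 cm², y = 7.5 cm, Ī = 2531.3 cm⁴.
Semicircular cap: semicircle r = 4.5, A = 31.809 cm², y = 16.91 cm, Ī = 45.007 cm⁴.
Centroid: ȳ = ΣA·y / ΣA = 9.2944 cm.
Transfer each piece to the centroidal x-axis using Ī + A·d² with d = y − 9.2944:
  rectangular body: d = -1.7944 cm → contributes +2965.9 cm⁴
  semicircular cap: d = 7.6155 cm → contributes +1889.8 cm⁴
Total I = 4855.7 cm⁴.

I_x ≈ 4860 cm⁴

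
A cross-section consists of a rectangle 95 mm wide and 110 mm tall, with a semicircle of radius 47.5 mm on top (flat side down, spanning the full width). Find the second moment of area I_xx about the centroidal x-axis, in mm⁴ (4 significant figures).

Decompose the section into non-overlapping parts with the origin at the bottom-left of its bounding rectangle.
Rectangular body: 95 × 110, A = 10 450 mm², y = 55 mm, Ī = 10 537 083 mm⁴.
Semicircular cap: semicircle r = 47.5, A = 3544.11 mm², y = 130.16 mm, Ī = 558 736 mm⁴.
Centroid: ȳ = ΣA·y / ΣA = 74.0347 mm.
Transfer each piece to the centroidal x-axis using Ī + A·d² with d = y − 74.0347:
  rectangular body: d = -19.0347 mm → contributes +14 323 332 mm⁴
  semicircular cap: d = 56.1249 mm → contributes +11 722 699 mm⁴
Total I = 26 046 031 mm⁴.

I_xx ≈ 2.605 × 10⁷ mm⁴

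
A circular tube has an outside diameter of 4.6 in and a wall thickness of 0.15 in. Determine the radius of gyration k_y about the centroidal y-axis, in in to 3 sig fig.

Decompose the section into non-overlapping parts with the origin at the bottom-left of its bounding rectangle.
Outer circle: ⌀4.6, A = 16.619 in², x = 2.3 in, Ī = 21.979 in⁴.
Bore (subtracted): ⌀4.3, A = 14.522 in², x = 2.3 in, Ī = 16.782 in⁴.
By symmetry the centroid is at mid-width, x̄ = 2.3 in.
All pieces are centred on the centroidal y-axis, so I = ΣĪ (holes subtracted) = 5.1967 in⁴.
Radius of gyration: k = √(I/A) = √(5.1967 / 2.097) = 1.5742 in.

k_y ≈ 1.57 in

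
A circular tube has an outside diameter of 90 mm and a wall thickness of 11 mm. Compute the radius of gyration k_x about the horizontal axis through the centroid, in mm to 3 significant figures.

k_x ≈ 28.2 mm

Treat the section as a set of non-overlapping primitives; coordinates are from the bounding-box lower-left.
Outer circle: ⌀90, A = 6361.7 mm², y = 45 mm, Ī = 3 220 623 mm⁴.
Bore (subtracted): ⌀68, A = 3631.7 mm², y = 45 mm, Ī = 1 049 556 mm⁴.
By symmetry the centroid is at mid-height, ȳ = 45 mm.
All pieces are centred on the horizontal axis through the centroid, so I = ΣĪ (holes subtracted) = 2 171 068 mm⁴.
Radius of gyration: k = √(I/A) = √(2 171 068 / 2 730) = 28.2 mm.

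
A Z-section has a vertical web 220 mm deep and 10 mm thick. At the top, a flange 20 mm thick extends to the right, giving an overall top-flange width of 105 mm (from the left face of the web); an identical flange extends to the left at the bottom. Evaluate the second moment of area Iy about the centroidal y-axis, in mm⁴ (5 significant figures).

Iy ≈ 1.3350 × 10⁷ mm⁴

Decompose the section into non-overlapping parts with the origin at the bottom-left of its bounding rectangle.
Web: 10 × 220, A = 2 200 mm², x = 100 mm, Ī = 18333.33 mm⁴.
Top flange (beyond web): 95 × 20, A = 1 900 mm², x = 152.5 mm, Ī = 1 428 958 mm⁴.
Bottom flange (beyond web): 95 × 20, A = 1 900 mm², x = 47.5 mm, Ī = 1 428 958 mm⁴.
Centroid: x̄ = ΣA·x / ΣA = 100 mm.
Transfer each piece to the centroidal y-axis using Ī + A·d² with d = x − 100:
  web: d = 0 mm → contributes +18333.33 mm⁴
  top flange (beyond web): d = 52.5 mm → contributes +6 665 833 mm⁴
  bottom flange (beyond web): d = -52.5 mm → contributes +6 665 833 mm⁴
Total I = 13 350 000 mm⁴.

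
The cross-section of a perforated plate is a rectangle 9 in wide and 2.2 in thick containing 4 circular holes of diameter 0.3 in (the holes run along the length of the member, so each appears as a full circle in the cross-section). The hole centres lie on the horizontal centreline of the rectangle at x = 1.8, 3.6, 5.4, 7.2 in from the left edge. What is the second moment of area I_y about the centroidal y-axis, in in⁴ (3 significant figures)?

Decompose the section into non-overlapping parts with the origin at the bottom-left of its bounding rectangle.
Plate: 9 × 2.2, A = 19.8 in², x = 4.5 in, Ī = 133.65 in⁴.
Hole 1 (subtracted): ⌀0.3, A = 0.070686 in², x = 1.8 in, Ī = 0.00039761 in⁴.
Hole 2 (subtracted): ⌀0.3, A = 0.070686 in², x = 3.6 in, Ī = 0.00039761 in⁴.
Hole 3 (subtracted): ⌀0.3, A = 0.070686 in², x = 5.4 in, Ī = 0.00039761 in⁴.
Hole 4 (subtracted): ⌀0.3, A = 0.070686 in², x = 7.2 in, Ī = 0.00039761 in⁴.
By symmetry the centroid is at mid-width, x̄ = 4.5 in.
Transfer each piece to the centroidal y-axis using Ī + A·d² with d = x − 4.5:
  plate: d = 0 in → contributes +133.65 in⁴
  hole 1: d = -2.7 in → contributes −0.5157 in⁴
  hole 2: d = -0.9 in → contributes −0.057653 in⁴
  hole 3: d = 0.9 in → contributes −0.057653 in⁴
  hole 4: d = 2.7 in → contributes −0.5157 in⁴
Total I = 132.5 in⁴.

I_y ≈ 133 in⁴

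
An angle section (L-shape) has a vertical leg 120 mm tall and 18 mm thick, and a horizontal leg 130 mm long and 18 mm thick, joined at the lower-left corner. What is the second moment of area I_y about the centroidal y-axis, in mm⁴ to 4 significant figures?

Split into non-overlapping primitives; take the origin at the lower-left of the bounding box.
Vertical leg: 18 × 120, A = 2 160 mm², x = 9 mm, Ī = 58 320 mm⁴.
Horizontal leg (remainder): 112 × 18, A = 2 016 mm², x = 74 mm, Ī = 2 107 392 mm⁴.
Centroid: x̄ = ΣA·x / ΣA = 40.3793 mm.
Transfer each piece to the centroidal y-axis using Ī + A·d² with d = x − 40.3793:
  vertical leg: d = -31.3793 mm → contributes +2 185 188 mm⁴
  horizontal leg (remainder): d = 33.6207 mm → contributes +4 386 179 mm⁴
Total I = 6 571 367 mm⁴.

I_y ≈ 6.571 × 10⁶ mm⁴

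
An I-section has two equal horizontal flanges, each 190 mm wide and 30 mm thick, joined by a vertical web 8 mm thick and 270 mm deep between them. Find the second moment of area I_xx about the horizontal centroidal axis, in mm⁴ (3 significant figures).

Decompose the section into non-overlapping parts with the origin at the bottom-left of its bounding rectangle.
Bottom flange: 190 × 30, A = 5 700 mm², y = 15 mm, Ī = 427 500 mm⁴.
Web: 8 × 270, A = 2 160 mm², y = 165 mm, Ī = 13 122 000 mm⁴.
Top flange: 190 × 30, A = 5 700 mm², y = 315 mm, Ī = 427 500 mm⁴.
By symmetry the centroid is at mid-height, ȳ = 165 mm.
Transfer each piece to the horizontal centroidal axis using Ī + A·d² with d = y − 165:
  bottom flange: d = -150 mm → contributes +128 677 500 mm⁴
  web: d = 0 mm → contributes +13 122 000 mm⁴
  top flange: d = 150 mm → contributes +128 677 500 mm⁴
Total I = 270 477 000 mm⁴.

I_xx ≈ 2.70 × 10⁸ mm⁴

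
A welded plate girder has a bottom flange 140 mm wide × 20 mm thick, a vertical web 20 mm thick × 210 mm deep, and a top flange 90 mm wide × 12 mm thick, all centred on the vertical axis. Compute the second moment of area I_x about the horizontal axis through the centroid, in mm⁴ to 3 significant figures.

Treat the section as a set of non-overlapping primitives; coordinates are from the bounding-box lower-left.
Bottom plate: 140 × 20, A = 2 800 mm², y = 10 mm, Ī = 93 333 mm⁴.
Web plate: 20 × 210, A = 4 200 mm², y = 125 mm, Ī = 15 435 000 mm⁴.
Top plate: 90 × 12, A = 1 080 mm², y = 236 mm, Ī = 12 960 mm⁴.
Centroid: ȳ = ΣA·y / ΣA = 99.985 mm.
Transfer each piece to the horizontal axis through the centroid using Ī + A·d² with d = y − 99.985:
  bottom plate: d = -89.985 mm → contributes +22 765 849 mm⁴
  web plate: d = 25.015 mm → contributes +18 063 120 mm⁴
  top plate: d = 136.01 mm → contributes +19 993 003 mm⁴
Total I = 60 821 972 mm⁴.

I_x ≈ 6.08 × 10⁷ mm⁴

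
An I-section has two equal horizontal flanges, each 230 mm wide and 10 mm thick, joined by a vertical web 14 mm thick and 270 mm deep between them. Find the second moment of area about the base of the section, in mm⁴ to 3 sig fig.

I_base ≈ 2.89 × 10⁸ mm⁴

Treat the section as a set of non-overlapping primitives; coordinates are from the bounding-box lower-left.
Bottom flange: 230 × 10, A = 2 300 mm², y = 5 mm, Ī = 19 167 mm⁴.
Web: 14 × 270, A = 3 780 mm², y = 145 mm, Ī = 22 963 500 mm⁴.
Top flange: 230 × 10, A = 2 300 mm², y = 285 mm, Ī = 19 167 mm⁴.
Transfer each piece to a horizontal axis along the bottom face using Ī + A·d² with d = y − 0:
  bottom flange: d = 5 mm → contributes +76 667 mm⁴
  web: d = 145 mm → contributes +102 438 000 mm⁴
  top flange: d = 285 mm → contributes +186 836 667 mm⁴
Total I = 289 351 333 mm⁴.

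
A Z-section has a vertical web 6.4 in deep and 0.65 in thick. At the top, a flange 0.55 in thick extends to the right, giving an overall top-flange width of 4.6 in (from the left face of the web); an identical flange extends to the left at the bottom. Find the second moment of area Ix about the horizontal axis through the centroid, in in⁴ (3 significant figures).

Break the section into simple shapes (no overlaps), measuring from the bottom-left corner of the bounding box.
Web: 0.65 × 6.4, A = 4.16 in², y = 3.2 in, Ī = 14.199 in⁴.
Top flange (beyond web): 3.95 × 0.55, A = 2.1725 in², y = 6.125 in, Ī = 0.054765 in⁴.
Bottom flange (beyond web): 3.95 × 0.55, A = 2.1725 in², y = 0.275 in, Ī = 0.054765 in⁴.
Centroid: ȳ = ΣA·y / ΣA = 3.2 in.
Transfer each piece to the horizontal axis through the centroid using Ī + A·d² with d = y − 3.2:
  web: d = 0 in → contributes +14.199 in⁴
  top flange (beyond web): d = 2.925 in → contributes +18.642 in⁴
  bottom flange (beyond web): d = -2.925 in → contributes +18.642 in⁴
Total I = 51.483 in⁴.

Ix ≈ 51.5 in⁴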